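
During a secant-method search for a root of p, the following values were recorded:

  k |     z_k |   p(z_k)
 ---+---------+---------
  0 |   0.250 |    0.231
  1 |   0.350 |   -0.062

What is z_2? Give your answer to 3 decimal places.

z_2 = 0.350 − (-0.062)·(0.350 − 0.250) / (-0.062 − 0.231)
   = 0.350 − (-0.00620)/(-0.29300) = 0.32884

0.329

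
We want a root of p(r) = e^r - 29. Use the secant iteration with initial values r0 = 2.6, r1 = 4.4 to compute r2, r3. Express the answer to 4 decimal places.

3.0113, 3.2086

p(2.6) = -15.536262, p(4.4) = 52.450869
r2 = 4.400000 − 52.450869·(4.400000 − 2.600000) / (52.450869 − (-15.536262)) = 4.400000 − (94.411564)/(67.987131) = 3.011332
p(3.011332) = -8.685563
r3 = 3.011332 − (-8.685563)·(3.011332 − 4.400000) / (-8.685563 − 52.450869) = 3.011332 − (12.061364)/(-61.136431) = 3.208618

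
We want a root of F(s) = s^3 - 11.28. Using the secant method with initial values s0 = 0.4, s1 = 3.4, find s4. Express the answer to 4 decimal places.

2.5771

F(0.4) = -11.216000, F(3.4) = 28.024000
s2 = 3.400000 − 28.024000·(3.400000 − 0.400000) / (28.024000 − (-11.216000)) = 3.400000 − (84.072000)/(39.240000) = 1.257492
F(1.257492) = -9.291544
s3 = 1.257492 − (-9.291544)·(1.257492 − 3.400000) / (-9.291544 − 28.024000) = 1.257492 − (19.907203)/(-37.315544) = 1.790975
F(1.790975) = -5.535282
s4 = 1.790975 − (-5.535282)·(1.790975 − 1.257492) / (-5.535282 − (-9.291544)) = 1.790975 − (-2.952978)/(3.756262) = 2.577123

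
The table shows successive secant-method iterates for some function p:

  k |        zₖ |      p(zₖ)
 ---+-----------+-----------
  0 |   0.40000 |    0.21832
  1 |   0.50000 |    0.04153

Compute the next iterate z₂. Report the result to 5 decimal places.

z₂ = 0.50000 − 0.04153·(0.50000 − 0.40000) / (0.04153 − 0.21832)
   = 0.50000 − (0.0041530)/(-0.1767900) = 0.5234911

0.52349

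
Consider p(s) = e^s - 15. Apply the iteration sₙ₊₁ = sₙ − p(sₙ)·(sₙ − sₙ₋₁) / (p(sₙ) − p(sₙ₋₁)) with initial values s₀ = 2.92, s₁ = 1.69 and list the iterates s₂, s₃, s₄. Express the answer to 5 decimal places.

2.58805, 2.78125, 2.70363

p(2.92) = 3.5412875, p(1.69) = -9.5805193
s₂ = 1.6900000 − (-9.5805193)·(1.6900000 − 2.9200000) / (-9.5805193 − 3.5412875) = 1.6900000 − (11.7840387)/(-13.1218068) = 2.5880500
p(2.5880500) = -1.6961959
s₃ = 2.5880500 − (-1.6961959)·(2.5880500 − 1.6900000) / (-1.6961959 − (-9.5805193)) = 2.5880500 − (-1.5232688)/(7.8843233) = 2.7812522
p(2.7812522) = 1.1392184
s₄ = 2.7812522 − 1.1392184·(2.7812522 − 2.5880500) / (1.1392184 − (-1.6961959)) = 2.7812522 − (0.2200995)/(2.8354143) = 2.7036271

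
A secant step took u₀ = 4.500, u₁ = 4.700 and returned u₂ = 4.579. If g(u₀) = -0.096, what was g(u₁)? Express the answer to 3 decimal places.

The secant line through (4.500, -0.096) and (4.700, g(u₁)) crosses zero at u₂ = 4.579.
So (4.500, -0.096), (4.700, g(u₁)), (4.579, 0) are collinear:
g(u₁) = -0.096 · (4.700 − 4.579) / (4.500 − 4.579) = -0.096 · (0.12100)/(-0.07900) = 0.14704

0.147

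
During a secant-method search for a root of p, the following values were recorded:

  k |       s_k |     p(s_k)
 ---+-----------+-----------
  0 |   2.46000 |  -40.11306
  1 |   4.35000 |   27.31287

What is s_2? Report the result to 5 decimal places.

s_2 = 4.35000 − 27.31287·(4.35000 − 2.46000) / (27.31287 − (-40.11306))
   = 4.35000 − (51.6213243)/(67.4259300) = 3.5843995

3.58440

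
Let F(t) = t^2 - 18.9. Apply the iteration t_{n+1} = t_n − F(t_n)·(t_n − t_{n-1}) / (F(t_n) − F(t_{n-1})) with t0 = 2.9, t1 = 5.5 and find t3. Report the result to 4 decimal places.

4.3237

F(2.9) = -10.490000, F(5.5) = 11.350000
t2 = 5.500000 − 11.350000·(5.500000 − 2.900000) / (11.350000 − (-10.490000)) = 5.500000 − (29.510000)/(21.840000) = 4.148810
F(4.148810) = -1.687380
t3 = 4.148810 − (-1.687380)·(4.148810 − 5.500000) / (-1.687380 − 11.350000) = 4.148810 − (2.279971)/(-13.037380) = 4.323689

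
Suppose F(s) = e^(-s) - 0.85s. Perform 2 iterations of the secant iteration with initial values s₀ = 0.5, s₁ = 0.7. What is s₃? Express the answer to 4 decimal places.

0.6279

F(0.5) = 0.181531, F(0.7) = -0.098415
s₂ = 0.700000 − (-0.098415)·(0.700000 − 0.500000) / (-0.098415 − 0.181531) = 0.700000 − (-0.019683)/(-0.279945) = 0.629690
F(0.629690) = -0.002480
s₃ = 0.629690 − (-0.002480)·(0.629690 − 0.700000) / (-0.002480 − (-0.098415)) = 0.629690 − (0.000174)/(0.095935) = 0.627873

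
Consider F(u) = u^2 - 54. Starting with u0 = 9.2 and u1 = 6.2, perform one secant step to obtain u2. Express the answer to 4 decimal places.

F(9.2) = 30.640000, F(6.2) = -15.560000
u2 = 6.200000 − (-15.560000)·(6.200000 − 9.200000) / (-15.560000 − 30.640000) = 6.200000 − (46.680000)/(-46.200000) = 7.210390

7.2104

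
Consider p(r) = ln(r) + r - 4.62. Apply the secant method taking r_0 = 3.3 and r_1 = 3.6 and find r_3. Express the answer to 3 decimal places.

p(3.3) = -0.12608, p(3.6) = 0.26093
r_2 = 3.60000 − 0.26093·(3.60000 − 3.30000) / (0.26093 − (-0.12608)) = 3.60000 − (0.07828)/(0.38701) = 3.39773
p(3.39773) = 0.00084
r_3 = 3.39773 − 0.00084·(3.39773 − 3.60000) / (0.00084 − 0.26093) = 3.39773 − (-0.00017)/(-0.26009) = 3.39708

3.397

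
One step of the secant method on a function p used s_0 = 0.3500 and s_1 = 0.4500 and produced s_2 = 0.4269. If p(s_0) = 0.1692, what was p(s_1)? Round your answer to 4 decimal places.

The secant line through (0.3500, 0.1692) and (0.4500, p(s_1)) crosses zero at s_2 = 0.4269.
So (0.3500, 0.1692), (0.4500, p(s_1)), (0.4269, 0) are collinear:
p(s_1) = 0.1692 · (0.4500 − 0.4269) / (0.3500 − 0.4269) = 0.1692 · (0.023100)/(-0.076900) = -0.050826

-0.0508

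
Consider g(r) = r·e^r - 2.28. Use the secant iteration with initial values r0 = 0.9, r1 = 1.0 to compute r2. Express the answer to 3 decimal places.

g(0.9) = -0.06636, g(1.0) = 0.43828
r2 = 1.00000 − 0.43828·(1.00000 − 0.90000) / (0.43828 − (-0.06636)) = 1.00000 − (0.04383)/(0.50464) = 0.91315

0.913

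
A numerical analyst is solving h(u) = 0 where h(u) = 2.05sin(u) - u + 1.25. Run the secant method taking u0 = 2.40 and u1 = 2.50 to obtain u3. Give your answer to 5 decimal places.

2.49123

h(2.40) = 0.2346995, h(2.50) = -0.0231321
u2 = 2.5000000 − (-0.0231321)·(2.5000000 − 2.4000000) / (-0.0231321 − 0.2346995) = 2.5000000 − (-0.0023132)/(-0.2578316) = 2.4910282
h(2.4910282) = 0.0005249
u3 = 2.4910282 − 0.0005249·(2.4910282 − 2.5000000) / (0.0005249 − (-0.0231321)) = 2.4910282 − (-0.0000047)/(0.0236570) = 2.4912273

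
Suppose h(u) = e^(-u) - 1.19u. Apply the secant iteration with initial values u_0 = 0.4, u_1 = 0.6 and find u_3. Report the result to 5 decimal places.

0.50640

h(0.4) = 0.1943200, h(0.6) = -0.1651884
u_2 = 0.6000000 − (-0.1651884)·(0.6000000 − 0.4000000) / (-0.1651884 − 0.1943200) = 0.6000000 − (-0.0330377)/(-0.3595084) = 0.5081032
h(0.5081032) = -0.0030071
u_3 = 0.5081032 − (-0.0030071)·(0.5081032 − 0.6000000) / (-0.0030071 − (-0.1651884)) = 0.5081032 − (0.0002763)/(0.1621812) = 0.5063993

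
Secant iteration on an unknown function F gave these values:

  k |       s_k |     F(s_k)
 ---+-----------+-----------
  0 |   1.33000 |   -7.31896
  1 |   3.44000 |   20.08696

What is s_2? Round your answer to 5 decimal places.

1.89349

s_2 = 3.44000 − 20.08696·(3.44000 − 1.33000) / (20.08696 − (-7.31896))
   = 3.44000 − (42.3834856)/(27.4059200) = 1.8934916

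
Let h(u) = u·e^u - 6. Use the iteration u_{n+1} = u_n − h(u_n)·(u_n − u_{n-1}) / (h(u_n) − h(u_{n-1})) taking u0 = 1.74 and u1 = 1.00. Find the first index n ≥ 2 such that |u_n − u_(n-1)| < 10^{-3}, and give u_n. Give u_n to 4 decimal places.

h(1.74) = 3.913378, h(1.00) = -3.281718
u2 = 1.000000 − (-3.281718)·(-0.740000)/(-7.195096) = 1.337518;  |Δ| = 0.337518
h(1.337518) = -0.904627
u3 = 1.337518 − (-0.904627)·(0.337518)/(2.377092) = 1.465963;  |Δ| = 0.128446
h(1.465963) = 0.350135
u4 = 1.465963 − 0.350135·(0.128446)/(1.254761) = 1.430121;  |Δ| = 0.035842
h(1.430121) = -0.023229
u5 = 1.430121 − (-0.023229)·(-0.035842)/(-0.373363) = 1.432351;  |Δ| = 0.002230
h(1.432351) = -0.000546
u6 = 1.432351 − (-0.000546)·(0.002230)/(0.022683) = 1.432405;  |Δ| = 0.000054
|u6 − u5| = 0.000054 < 10^{-3}

n = 6, u_n = 1.4324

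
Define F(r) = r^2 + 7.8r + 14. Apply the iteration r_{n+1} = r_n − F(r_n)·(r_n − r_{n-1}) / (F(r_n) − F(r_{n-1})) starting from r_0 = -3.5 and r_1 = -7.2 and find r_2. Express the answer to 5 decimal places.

F(-3.5) = -1.0500000, F(-7.2) = 9.6800000
r_2 = -7.2000000 − 9.6800000·(-7.2000000 − (-3.5000000)) / (9.6800000 − (-1.0500000)) = -7.2000000 − (-35.8160000)/(10.7300000) = -3.8620690

-3.86207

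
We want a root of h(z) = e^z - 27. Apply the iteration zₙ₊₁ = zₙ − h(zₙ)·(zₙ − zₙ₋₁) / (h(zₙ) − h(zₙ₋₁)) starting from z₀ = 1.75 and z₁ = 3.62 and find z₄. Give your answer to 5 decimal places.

3.30284

h(1.75) = -21.2453973, h(3.62) = 10.3375678
z₂ = 3.6200000 − 10.3375678·(3.6200000 − 1.7500000) / (10.3375678 − (-21.2453973)) = 3.6200000 − (19.3312518)/(31.5829651) = 3.0079216
h(3.0079216) = -6.7547223
z₃ = 3.0079216 − (-6.7547223)·(3.0079216 − 3.6200000) / (-6.7547223 − 10.3375678) = 3.0079216 − (4.1344198)/(-17.0922901) = 3.2498096
h(3.2498096) = -1.2145710
z₄ = 3.2498096 − (-1.2145710)·(3.2498096 − 3.0079216) / (-1.2145710 − (-6.7547223)) = 3.2498096 − (-0.2937901)/(5.5401513) = 3.3028388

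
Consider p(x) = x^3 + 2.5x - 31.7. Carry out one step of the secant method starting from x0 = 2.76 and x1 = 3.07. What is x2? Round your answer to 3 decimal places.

p(2.76) = -3.77542, p(3.07) = 4.90944
x2 = 3.07000 − 4.90944·(3.07000 − 2.76000) / (4.90944 − (-3.77542)) = 3.07000 − (1.52193)/(8.68487) = 2.89476

2.895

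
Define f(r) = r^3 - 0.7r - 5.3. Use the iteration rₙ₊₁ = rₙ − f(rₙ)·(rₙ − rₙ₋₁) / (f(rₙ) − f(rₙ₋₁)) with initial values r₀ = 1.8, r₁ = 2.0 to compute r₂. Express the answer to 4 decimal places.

1.8718

f(1.8) = -0.728000, f(2.0) = 1.300000
r₂ = 2.000000 − 1.300000·(2.000000 − 1.800000) / (1.300000 − (-0.728000)) = 2.000000 − (0.260000)/(2.028000) = 1.871795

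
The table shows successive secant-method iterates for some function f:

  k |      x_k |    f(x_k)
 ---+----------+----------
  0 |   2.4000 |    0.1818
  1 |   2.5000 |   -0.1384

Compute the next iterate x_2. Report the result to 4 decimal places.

x_2 = 2.5000 − (-0.1384)·(2.5000 − 2.4000) / (-0.1384 − 0.1818)
   = 2.5000 − (-0.013840)/(-0.320200) = 2.456777

2.4568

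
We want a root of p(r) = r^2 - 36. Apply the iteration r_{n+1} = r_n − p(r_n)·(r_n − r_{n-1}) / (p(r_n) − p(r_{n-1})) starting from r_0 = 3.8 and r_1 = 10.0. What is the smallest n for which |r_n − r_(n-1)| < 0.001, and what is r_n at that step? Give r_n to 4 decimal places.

n = 6, r_n = 6.0000

p(3.8) = -21.560000, p(10.0) = 64.000000
r_2 = 10.000000 − 64.000000·(6.200000)/(85.560000) = 5.362319;  |Δ| = 4.637681
p(5.362319) = -7.245537
r_3 = 5.362319 − (-7.245537)·(-4.637681)/(-71.245537) = 5.833962;  |Δ| = 0.471643
p(5.833962) = -1.964884
r_4 = 5.833962 − (-1.964884)·(0.471643)/(5.280652) = 6.009457;  |Δ| = 0.175494
p(6.009457) = 0.113569
r_5 = 6.009457 − 0.113569·(0.175494)/(2.078453) = 5.999867;  |Δ| = 0.009589
p(5.999867) = -0.001591
r_6 = 5.999867 − (-0.001591)·(-0.009589)/(-0.115160) = 6.000000;  |Δ| = 0.000132
|r_6 − r_5| = 0.000132 < 0.001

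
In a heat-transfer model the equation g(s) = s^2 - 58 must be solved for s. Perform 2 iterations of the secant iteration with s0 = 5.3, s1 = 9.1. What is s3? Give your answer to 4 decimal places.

7.5943

g(5.3) = -29.910000, g(9.1) = 24.810000
s2 = 9.100000 − 24.810000·(9.100000 − 5.300000) / (24.810000 − (-29.910000)) = 9.100000 − (94.278000)/(54.720000) = 7.377083
g(7.377083) = -3.578641
s3 = 7.377083 − (-3.578641)·(7.377083 − 9.100000) / (-3.578641 − 24.810000) = 7.377083 − (6.165701)/(-28.388641) = 7.594272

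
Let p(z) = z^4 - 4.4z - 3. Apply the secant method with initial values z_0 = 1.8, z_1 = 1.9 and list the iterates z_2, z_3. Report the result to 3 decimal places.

1.820, 1.822

p(1.8) = -0.42240, p(1.9) = 1.67210
z_2 = 1.90000 − 1.67210·(1.90000 − 1.80000) / (1.67210 − (-0.42240)) = 1.90000 − (0.16721)/(2.09450) = 1.82017
p(1.82017) = -0.03271
z_3 = 1.82017 − (-0.03271)·(1.82017 − 1.90000) / (-0.03271 − 1.67210) = 1.82017 − (0.00261)/(-1.70481) = 1.82170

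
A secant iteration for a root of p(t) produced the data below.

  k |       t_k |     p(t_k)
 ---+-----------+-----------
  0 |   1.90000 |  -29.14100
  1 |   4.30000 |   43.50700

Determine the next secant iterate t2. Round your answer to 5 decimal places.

2.86270

t2 = 4.30000 − 43.50700·(4.30000 − 1.90000) / (43.50700 − (-29.14100))
   = 4.30000 − (104.4168000)/(72.6480000) = 2.8627023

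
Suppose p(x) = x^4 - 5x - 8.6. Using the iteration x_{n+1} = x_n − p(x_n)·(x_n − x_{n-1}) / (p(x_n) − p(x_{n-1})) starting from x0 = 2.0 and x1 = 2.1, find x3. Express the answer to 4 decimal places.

p(2.0) = -2.600000, p(2.1) = 0.348100
x2 = 2.100000 − 0.348100·(2.100000 − 2.000000) / (0.348100 − (-2.600000)) = 2.100000 − (0.034810)/(2.948100) = 2.088192
p(2.088192) = -0.026588
x3 = 2.088192 − (-0.026588)·(2.088192 − 2.100000) / (-0.026588 − 0.348100) = 2.088192 − (0.000314)/(-0.374688) = 2.089030

2.0890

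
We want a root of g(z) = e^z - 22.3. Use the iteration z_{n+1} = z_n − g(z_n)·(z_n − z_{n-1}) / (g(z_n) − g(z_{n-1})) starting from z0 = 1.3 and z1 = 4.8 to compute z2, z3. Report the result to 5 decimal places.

g(1.3) = -18.6307033, g(4.8) = 99.2104175
z2 = 4.8000000 − 99.2104175·(4.8000000 − 1.3000000) / (99.2104175 − (-18.6307033)) = 4.8000000 − (347.2364613)/(117.8411209) = 1.8533507
g(1.8533507) = -15.9188352
z3 = 1.8533507 − (-15.9188352)·(1.8533507 − 4.8000000) / (-15.9188352 − 99.2104175) = 1.8533507 − (46.9072252)/(-115.1292527) = 2.2607816

1.85335, 2.26078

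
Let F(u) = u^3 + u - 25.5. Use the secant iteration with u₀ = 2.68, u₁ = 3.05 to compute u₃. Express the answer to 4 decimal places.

2.8294

F(2.68) = -3.571168, F(3.05) = 5.922625
u₂ = 3.050000 − 5.922625·(3.050000 − 2.680000) / (5.922625 − (-3.571168)) = 3.050000 − (2.191371)/(9.493793) = 2.819179
F(2.819179) = -0.274646
u₃ = 2.819179 − (-0.274646)·(2.819179 − 3.050000) / (-0.274646 − 5.922625) = 2.819179 − (0.063394)/(-6.197271) = 2.829408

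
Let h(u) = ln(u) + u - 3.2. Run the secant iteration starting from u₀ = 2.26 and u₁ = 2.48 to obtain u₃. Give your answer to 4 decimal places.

2.3469

h(2.26) = -0.124635, h(2.48) = 0.188259
u₂ = 2.480000 − 0.188259·(2.480000 − 2.260000) / (0.188259 − (-0.124635)) = 2.480000 − (0.041417)/(0.312894) = 2.347633
h(2.347633) = 0.001040
u₃ = 2.347633 − 0.001040·(2.347633 − 2.480000) / (0.001040 − 0.188259) = 2.347633 − (-0.000138)/(-0.187218) = 2.346897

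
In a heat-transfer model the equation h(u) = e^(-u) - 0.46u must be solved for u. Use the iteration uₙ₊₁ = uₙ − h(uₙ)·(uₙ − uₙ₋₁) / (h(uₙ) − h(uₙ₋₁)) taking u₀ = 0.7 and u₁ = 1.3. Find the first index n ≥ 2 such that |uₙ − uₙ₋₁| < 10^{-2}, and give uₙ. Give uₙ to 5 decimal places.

n = 4, uₙ = 0.89145

h(0.7) = 0.1745853, h(1.3) = -0.3254682
u₂ = 1.3000000 − (-0.3254682)·(0.6000000)/(-0.5000535) = 0.9094799;  |Δ| = 0.3905201
h(0.9094799) = -0.0156272
u₃ = 0.9094799 − (-0.0156272)·(-0.3905201)/(0.3098410) = 0.8897837;  |Δ| = 0.0196963
h(0.8897837) = 0.0014441
u₄ = 0.8897837 − 0.0014441·(-0.0196963)/(0.0170713) = 0.8914498;  |Δ| = 0.0016662
|u₄ − u₃| = 0.0016662 < 10^{-2}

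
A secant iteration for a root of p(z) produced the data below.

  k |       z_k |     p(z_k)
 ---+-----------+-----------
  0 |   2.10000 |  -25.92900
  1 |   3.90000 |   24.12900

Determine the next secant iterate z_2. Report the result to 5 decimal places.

3.03236

z_2 = 3.90000 − 24.12900·(3.90000 − 2.10000) / (24.12900 − (-25.92900))
   = 3.90000 − (43.4322000)/(50.0580000) = 3.0323625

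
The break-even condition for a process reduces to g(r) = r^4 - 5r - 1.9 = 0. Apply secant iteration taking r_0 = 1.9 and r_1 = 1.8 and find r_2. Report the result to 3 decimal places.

g(1.9) = 1.63210, g(1.8) = -0.40240
r_2 = 1.80000 − (-0.40240)·(1.80000 − 1.90000) / (-0.40240 − 1.63210) = 1.80000 − (0.04024)/(-2.03450) = 1.81978

1.820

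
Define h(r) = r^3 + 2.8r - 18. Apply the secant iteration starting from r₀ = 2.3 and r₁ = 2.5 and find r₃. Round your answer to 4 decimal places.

h(2.3) = 0.607000, h(2.5) = 4.625000
r₂ = 2.500000 − 4.625000·(2.500000 − 2.300000) / (4.625000 − 0.607000) = 2.500000 − (0.925000)/(4.018000) = 2.269786
h(2.269786) = 0.049175
r₃ = 2.269786 − 0.049175·(2.269786 − 2.500000) / (0.049175 − 4.625000) = 2.269786 − (-0.011321)/(-4.575825) = 2.267312

2.2673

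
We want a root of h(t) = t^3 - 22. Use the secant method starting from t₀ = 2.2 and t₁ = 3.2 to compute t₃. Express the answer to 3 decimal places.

h(2.2) = -11.35200, h(3.2) = 10.76800
t₂ = 3.20000 − 10.76800·(3.20000 − 2.20000) / (10.76800 − (-11.35200)) = 3.20000 − (10.76800)/(22.12000) = 2.71320
h(2.71320) = -2.02689
t₃ = 2.71320 − (-2.02689)·(2.71320 − 3.20000) / (-2.02689 − 10.76800) = 2.71320 − (0.98669)/(-12.79489) = 2.79032

2.790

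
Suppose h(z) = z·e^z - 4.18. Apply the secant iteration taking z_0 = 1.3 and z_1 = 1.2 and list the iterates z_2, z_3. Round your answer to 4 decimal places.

1.2249, 1.2263

h(1.3) = 0.590086, h(1.2) = -0.195860
z_2 = 1.200000 − (-0.195860)·(1.200000 − 1.300000) / (-0.195860 − 0.590086) = 1.200000 − (0.019586)/(-0.785945) = 1.224920
h(1.224920) = -0.010500
z_3 = 1.224920 − (-0.010500)·(1.224920 − 1.200000) / (-0.010500 − (-0.195860)) = 1.224920 − (-0.000262)/(0.185359) = 1.226332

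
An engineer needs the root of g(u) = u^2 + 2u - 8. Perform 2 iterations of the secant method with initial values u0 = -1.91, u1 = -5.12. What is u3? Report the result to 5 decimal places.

-3.92168

g(-1.91) = -8.1719000, g(-5.12) = 7.9744000
u2 = -5.1200000 − 7.9744000·(-5.1200000 − (-1.9100000)) / (7.9744000 − (-8.1719000)) = -5.1200000 − (-25.5978240)/(16.1463000) = -3.5346322
g(-3.5346322) = -2.5756396
u3 = -3.5346322 − (-2.5756396)·(-3.5346322 − (-5.1200000)) / (-2.5756396 − 7.9744000) = -3.5346322 − (-4.0833360)/(-10.5500396) = -3.9216768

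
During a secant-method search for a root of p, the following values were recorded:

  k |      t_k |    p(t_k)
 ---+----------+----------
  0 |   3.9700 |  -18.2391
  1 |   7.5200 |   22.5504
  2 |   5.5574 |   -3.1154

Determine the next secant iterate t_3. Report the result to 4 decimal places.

5.7956

t_3 = 5.5574 − (-3.1154)·(5.5574 − 7.5200) / (-3.1154 − 22.5504)
   = 5.5574 − (6.114284)/(-25.665800) = 5.795627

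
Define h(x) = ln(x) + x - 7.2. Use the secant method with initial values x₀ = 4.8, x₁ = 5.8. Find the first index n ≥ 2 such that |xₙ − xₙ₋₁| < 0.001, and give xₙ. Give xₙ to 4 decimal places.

h(4.8) = -0.831384, h(5.8) = 0.357858
x₂ = 5.800000 − 0.357858·(1.000000)/(1.189242) = 5.499087;  |Δ| = 0.300913
h(5.499087) = 0.003670
x₃ = 5.499087 − 0.003670·(-0.300913)/(-0.354188) = 5.495970;  |Δ| = 0.003118
h(5.495970) = -0.000015
x₄ = 5.495970 − (-0.000015)·(-0.003118)/(-0.003685) = 5.495983;  |Δ| = 0.000013
|x₄ − x₃| = 0.000013 < 0.001

n = 4, xₙ = 5.4960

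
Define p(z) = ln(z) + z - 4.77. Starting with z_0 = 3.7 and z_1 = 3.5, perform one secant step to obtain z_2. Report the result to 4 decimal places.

p(3.7) = 0.238333, p(3.5) = -0.017237
z_2 = 3.500000 − (-0.017237)·(3.500000 − 3.700000) / (-0.017237 − 0.238333) = 3.500000 − (0.003447)/(-0.255570) = 3.513489

3.5135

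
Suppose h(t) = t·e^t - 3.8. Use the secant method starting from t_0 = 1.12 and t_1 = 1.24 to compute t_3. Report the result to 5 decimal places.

h(1.12) = -0.3673633, h(1.24) = 0.4849607
t_2 = 1.2400000 − 0.4849607·(1.2400000 − 1.1200000) / (0.4849607 − (-0.3673633)) = 1.2400000 − (0.0581953)/(0.8523240) = 1.1717216
h(1.1717216) = -0.0182162
t_3 = 1.1717216 − (-0.0182162)·(1.1717216 − 1.2400000) / (-0.0182162 − 0.4849607) = 1.1717216 − (0.0012438)/(-0.5031769) = 1.1741935

1.17419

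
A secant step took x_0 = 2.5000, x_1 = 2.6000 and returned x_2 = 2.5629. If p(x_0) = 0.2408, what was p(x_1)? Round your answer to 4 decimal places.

The secant line through (2.5000, 0.2408) and (2.6000, p(x_1)) crosses zero at x_2 = 2.5629.
So (2.5000, 0.2408), (2.6000, p(x_1)), (2.5629, 0) are collinear:
p(x_1) = 0.2408 · (2.6000 − 2.5629) / (2.5000 − 2.5629) = 0.2408 · (0.037100)/(-0.062900) = -0.142030

-0.1420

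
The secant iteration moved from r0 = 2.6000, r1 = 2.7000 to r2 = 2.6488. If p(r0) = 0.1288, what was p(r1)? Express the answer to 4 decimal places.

The secant line through (2.6000, 0.1288) and (2.7000, p(r1)) crosses zero at r2 = 2.6488.
So (2.6000, 0.1288), (2.7000, p(r1)), (2.6488, 0) are collinear:
p(r1) = 0.1288 · (2.7000 − 2.6488) / (2.6000 − 2.6488) = 0.1288 · (0.051200)/(-0.048800) = -0.135134

-0.1351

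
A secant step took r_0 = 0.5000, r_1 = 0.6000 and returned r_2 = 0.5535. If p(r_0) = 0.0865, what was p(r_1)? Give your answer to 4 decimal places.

-0.0752

The secant line through (0.5000, 0.0865) and (0.6000, p(r_1)) crosses zero at r_2 = 0.5535.
So (0.5000, 0.0865), (0.6000, p(r_1)), (0.5535, 0) are collinear:
p(r_1) = 0.0865 · (0.6000 − 0.5535) / (0.5000 − 0.5535) = 0.0865 · (0.046500)/(-0.053500) = -0.075182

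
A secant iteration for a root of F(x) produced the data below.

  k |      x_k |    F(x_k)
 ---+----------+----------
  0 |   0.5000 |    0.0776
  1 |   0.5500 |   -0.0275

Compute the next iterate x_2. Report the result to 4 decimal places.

x_2 = 0.5500 − (-0.0275)·(0.5500 − 0.5000) / (-0.0275 − 0.0776)
   = 0.5500 − (-0.001375)/(-0.105100) = 0.536917

0.5369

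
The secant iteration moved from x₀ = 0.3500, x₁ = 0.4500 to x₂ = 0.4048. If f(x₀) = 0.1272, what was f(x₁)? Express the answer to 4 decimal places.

The secant line through (0.3500, 0.1272) and (0.4500, f(x₁)) crosses zero at x₂ = 0.4048.
So (0.3500, 0.1272), (0.4500, f(x₁)), (0.4048, 0) are collinear:
f(x₁) = 0.1272 · (0.4500 − 0.4048) / (0.3500 − 0.4048) = 0.1272 · (0.045200)/(-0.054800) = -0.104917

-0.1049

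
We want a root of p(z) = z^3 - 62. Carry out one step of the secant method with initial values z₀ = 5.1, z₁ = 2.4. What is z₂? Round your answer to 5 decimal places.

p(5.1) = 70.6510000, p(2.4) = -48.1760000
z₂ = 2.4000000 − (-48.1760000)·(2.4000000 − 5.1000000) / (-48.1760000 − 70.6510000) = 2.4000000 − (130.0752000)/(-118.8270000) = 3.4946603

3.49466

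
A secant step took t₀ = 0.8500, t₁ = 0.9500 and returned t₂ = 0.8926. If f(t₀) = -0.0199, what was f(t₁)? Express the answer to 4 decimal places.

The secant line through (0.8500, -0.0199) and (0.9500, f(t₁)) crosses zero at t₂ = 0.8926.
So (0.8500, -0.0199), (0.9500, f(t₁)), (0.8926, 0) are collinear:
f(t₁) = -0.0199 · (0.9500 − 0.8926) / (0.8500 − 0.8926) = -0.0199 · (0.057400)/(-0.042600) = 0.026814

0.0268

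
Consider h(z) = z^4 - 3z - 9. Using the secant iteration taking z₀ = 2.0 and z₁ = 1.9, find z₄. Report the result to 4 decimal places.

1.9645

h(2.0) = 1.000000, h(1.9) = -1.667900
z₂ = 1.900000 − (-1.667900)·(1.900000 − 2.000000) / (-1.667900 − 1.000000) = 1.900000 − (0.166790)/(-2.667900) = 1.962517
h(1.962517) = -0.053698
z₃ = 1.962517 − (-0.053698)·(1.962517 − 1.900000) / (-0.053698 − (-1.667900)) = 1.962517 − (-0.003357)/(1.614202) = 1.964597
h(1.964597) = 0.003041
z₄ = 1.964597 − 0.003041·(1.964597 − 1.962517) / (0.003041 − (-0.053698)) = 1.964597 − (0.000006)/(0.056739) = 1.964486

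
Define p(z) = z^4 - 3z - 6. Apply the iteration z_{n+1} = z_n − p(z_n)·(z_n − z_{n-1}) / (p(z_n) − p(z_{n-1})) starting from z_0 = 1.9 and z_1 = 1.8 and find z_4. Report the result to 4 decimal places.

1.8426

p(1.9) = 1.332100, p(1.8) = -0.902400
z_2 = 1.800000 − (-0.902400)·(1.800000 − 1.900000) / (-0.902400 − 1.332100) = 1.800000 − (0.090240)/(-2.234500) = 1.840385
p(1.840385) = -0.049274
z_3 = 1.840385 − (-0.049274)·(1.840385 − 1.800000) / (-0.049274 − (-0.902400)) = 1.840385 − (-0.001990)/(0.853126) = 1.842717
p(1.842717) = 0.001997
z_4 = 1.842717 − 0.001997·(1.842717 − 1.840385) / (0.001997 − (-0.049274)) = 1.842717 − (0.000005)/(0.051271) = 1.842627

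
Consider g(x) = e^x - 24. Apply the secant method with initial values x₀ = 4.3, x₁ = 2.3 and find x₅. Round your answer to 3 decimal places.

g(4.3) = 49.69979, g(2.3) = -14.02582
x₂ = 2.30000 − (-14.02582)·(2.30000 − 4.30000) / (-14.02582 − 49.69979) = 2.30000 − (28.05164)/(-63.72561) = 2.74019
g(2.74019) = -8.51001
x₃ = 2.74019 − (-8.51001)·(2.74019 − 2.30000) / (-8.51001 − (-14.02582)) = 2.74019 − (-3.74606)/(5.51581) = 3.41934
g(3.41934) = 6.54934
x₄ = 3.41934 − 6.54934·(3.41934 − 2.74019) / (6.54934 − (-8.51001)) = 3.41934 − (4.44798)/(15.05935) = 3.12398
g(3.12398) = -1.26331
x₅ = 3.12398 − (-1.26331)·(3.12398 − 3.41934) / (-1.26331 − 6.54934) = 3.12398 − (0.37314)/(-7.81265) = 3.17174

3.172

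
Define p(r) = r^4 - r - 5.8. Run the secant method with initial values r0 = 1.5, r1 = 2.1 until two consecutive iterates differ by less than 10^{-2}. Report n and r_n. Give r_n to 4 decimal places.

p(1.5) = -2.237500, p(2.1) = 11.548100
r2 = 2.100000 − 11.548100·(0.600000)/(13.785600) = 1.597384;  |Δ| = 0.502616
p(1.597384) = -0.886536
r3 = 1.597384 − (-0.886536)·(-0.502616)/(-12.434636) = 1.633219;  |Δ| = 0.035834
p(1.633219) = -0.318180
r4 = 1.633219 − (-0.318180)·(0.035834)/(0.568356) = 1.653280;  |Δ| = 0.020061
p(1.653280) = 0.017832
r5 = 1.653280 − 0.017832·(0.020061)/(0.336012) = 1.652215;  |Δ| = 0.001065
|r5 − r4| = 0.001065 < 10^{-2}

n = 5, r_n = 1.6522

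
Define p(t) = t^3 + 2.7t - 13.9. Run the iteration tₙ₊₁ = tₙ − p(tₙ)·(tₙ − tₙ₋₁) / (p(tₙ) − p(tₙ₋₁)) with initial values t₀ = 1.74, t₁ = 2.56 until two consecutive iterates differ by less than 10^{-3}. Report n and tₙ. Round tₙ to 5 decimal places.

p(1.74) = -3.9339760, p(2.56) = 9.7892160
t₂ = 2.5600000 − 9.7892160·(0.8200000)/(13.7231920) = 1.9750663;  |Δ| = 0.5849337
p(1.9750663) = -0.8628104
t₃ = 1.9750663 − (-0.8628104)·(-0.5849337)/(-10.6520264) = 2.0224457;  |Δ| = 0.0473794
p(2.0224457) = -0.1670133
t₄ = 2.0224457 − (-0.1670133)·(0.0473794)/(0.6957970) = 2.0338183;  |Δ| = 0.0113726
p(2.0338183) = 0.0040299
t₅ = 2.0338183 − 0.0040299·(0.0113726)/(0.1710432) = 2.0335504;  |Δ| = 0.0002679
|t₅ − t₄| = 0.0002679 < 10^{-3}

n = 5, tₙ = 2.03355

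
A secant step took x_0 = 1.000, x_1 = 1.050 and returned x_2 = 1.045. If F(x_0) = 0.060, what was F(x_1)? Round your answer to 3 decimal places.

The secant line through (1.000, 0.060) and (1.050, F(x_1)) crosses zero at x_2 = 1.045.
So (1.000, 0.060), (1.050, F(x_1)), (1.045, 0) are collinear:
F(x_1) = 0.060 · (1.050 − 1.045) / (1.000 − 1.045) = 0.060 · (0.00500)/(-0.04500) = -0.00667

-0.007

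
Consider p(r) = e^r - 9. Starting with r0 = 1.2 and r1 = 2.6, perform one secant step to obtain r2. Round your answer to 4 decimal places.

1.9839

p(1.2) = -5.679883, p(2.6) = 4.463738
r2 = 2.600000 − 4.463738·(2.600000 − 1.200000) / (4.463738 − (-5.679883)) = 2.600000 − (6.249233)/(10.143621) = 1.983925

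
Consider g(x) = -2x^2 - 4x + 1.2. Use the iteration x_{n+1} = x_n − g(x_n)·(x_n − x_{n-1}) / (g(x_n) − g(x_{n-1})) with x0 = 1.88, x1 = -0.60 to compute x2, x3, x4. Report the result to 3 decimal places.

g(1.88) = -13.38880, g(-0.60) = 2.88000
x2 = -0.60000 − 2.88000·(-0.60000 − 1.88000) / (2.88000 − (-13.38880)) = -0.60000 − (-7.14240)/(16.26880) = -0.16098
g(-0.16098) = 1.79208
x3 = -0.16098 − 1.79208·(-0.16098 − (-0.60000)) / (1.79208 − 2.88000) = -0.16098 − (0.78677)/(-1.08792) = 0.56220
g(0.56220) = -1.68097
x4 = 0.56220 − (-1.68097)·(0.56220 − (-0.16098)) / (-1.68097 − 1.79208) = 0.56220 − (-1.21564)/(-3.47304) = 0.21218

-0.161, 0.562, 0.212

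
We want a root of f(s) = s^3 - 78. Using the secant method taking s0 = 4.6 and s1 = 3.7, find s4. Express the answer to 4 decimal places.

f(4.6) = 19.336000, f(3.7) = -27.347000
s2 = 3.700000 − (-27.347000)·(3.700000 − 4.600000) / (-27.347000 − 19.336000) = 3.700000 − (24.612300)/(-46.683000) = 4.227222
f(4.227222) = -2.462060
s3 = 4.227222 − (-2.462060)·(4.227222 − 3.700000) / (-2.462060 − (-27.347000)) = 4.227222 − (-1.298052)/(24.884940) = 4.279384
f(4.279384) = 0.368907
s4 = 4.279384 − 0.368907·(4.279384 − 4.227222) / (0.368907 − (-2.462060)) = 4.279384 − (0.019243)/(2.830967) = 4.272587

4.2726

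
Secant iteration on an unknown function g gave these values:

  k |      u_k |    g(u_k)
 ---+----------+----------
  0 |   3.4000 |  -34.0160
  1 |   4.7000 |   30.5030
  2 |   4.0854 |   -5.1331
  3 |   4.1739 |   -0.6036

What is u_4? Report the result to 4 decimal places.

4.1857

u_4 = 4.1739 − (-0.6036)·(4.1739 − 4.0854) / (-0.6036 − (-5.1331))
   = 4.1739 − (-0.053419)/(4.529500) = 4.185693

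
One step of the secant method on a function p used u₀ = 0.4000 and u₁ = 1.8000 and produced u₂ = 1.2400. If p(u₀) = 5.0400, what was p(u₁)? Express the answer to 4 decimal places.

-3.3600

The secant line through (0.4000, 5.0400) and (1.8000, p(u₁)) crosses zero at u₂ = 1.2400.
So (0.4000, 5.0400), (1.8000, p(u₁)), (1.2400, 0) are collinear:
p(u₁) = 5.0400 · (1.8000 − 1.2400) / (0.4000 − 1.2400) = 5.0400 · (0.560000)/(-0.840000) = -3.360000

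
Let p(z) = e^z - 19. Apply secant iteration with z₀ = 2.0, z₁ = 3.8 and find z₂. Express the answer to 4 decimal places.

p(2.0) = -11.610944, p(3.8) = 25.701184
z₂ = 3.800000 − 25.701184·(3.800000 − 2.000000) / (25.701184 − (-11.610944)) = 3.800000 − (46.262132)/(37.312128) = 2.560132

2.5601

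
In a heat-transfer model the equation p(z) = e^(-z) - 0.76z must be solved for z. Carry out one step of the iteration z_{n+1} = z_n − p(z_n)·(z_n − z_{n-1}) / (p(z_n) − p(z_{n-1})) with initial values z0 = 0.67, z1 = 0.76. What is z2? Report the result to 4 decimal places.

p(0.67) = 0.002509, p(0.76) = -0.109934
z2 = 0.760000 − (-0.109934)·(0.760000 − 0.670000) / (-0.109934 − 0.002509) = 0.760000 − (-0.009894)/(-0.112442) = 0.672008

0.6720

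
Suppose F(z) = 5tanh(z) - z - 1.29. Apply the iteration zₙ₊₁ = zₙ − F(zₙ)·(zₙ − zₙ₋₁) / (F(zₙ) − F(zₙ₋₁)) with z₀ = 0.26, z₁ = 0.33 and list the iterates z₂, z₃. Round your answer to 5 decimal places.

F(0.26) = -0.2785223, F(0.33) = -0.0273961
z₂ = 0.3300000 − (-0.0273961)·(0.3300000 − 0.2600000) / (-0.0273961 − (-0.2785223)) = 0.3300000 − (-0.0019177)/(0.2511262) = 0.3376365
F(0.3376365) = -0.0008078
z₃ = 0.3376365 − (-0.0008078)·(0.3376365 − 0.3300000) / (-0.0008078 − (-0.0273961)) = 0.3376365 − (-0.0000062)/(0.0265883) = 0.3378685

0.33764, 0.33787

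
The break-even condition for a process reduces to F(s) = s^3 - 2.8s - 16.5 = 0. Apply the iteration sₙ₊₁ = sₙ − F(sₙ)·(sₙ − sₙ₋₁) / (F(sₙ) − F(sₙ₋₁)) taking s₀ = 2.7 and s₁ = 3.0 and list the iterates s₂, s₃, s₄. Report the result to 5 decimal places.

F(2.7) = -4.3770000, F(3.0) = 2.1000000
s₂ = 3.0000000 − 2.1000000·(3.0000000 − 2.7000000) / (2.1000000 − (-4.3770000)) = 3.0000000 − (0.6300000)/(6.4770000) = 2.9027327
F(2.9027327) = -0.1696395
s₃ = 2.9027327 − (-0.1696395)·(2.9027327 − 3.0000000) / (-0.1696395 − 2.1000000) = 2.9027327 − (0.0165004)/(-2.2696395) = 2.9100028
F(2.9100028) = -0.0057660
s₄ = 2.9100028 − (-0.0057660)·(2.9100028 − 2.9027327) / (-0.0057660 − (-0.1696395)) = 2.9100028 − (-0.0000419)/(0.1638735) = 2.9102586

2.90273, 2.91000, 2.91026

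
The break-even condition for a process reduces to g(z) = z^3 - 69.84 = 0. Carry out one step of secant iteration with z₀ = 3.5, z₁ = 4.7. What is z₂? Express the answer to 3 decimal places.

g(3.5) = -26.96500, g(4.7) = 33.98300
z₂ = 4.70000 − 33.98300·(4.70000 − 3.50000) / (33.98300 − (-26.96500)) = 4.70000 − (40.77960)/(60.94800) = 4.03091

4.031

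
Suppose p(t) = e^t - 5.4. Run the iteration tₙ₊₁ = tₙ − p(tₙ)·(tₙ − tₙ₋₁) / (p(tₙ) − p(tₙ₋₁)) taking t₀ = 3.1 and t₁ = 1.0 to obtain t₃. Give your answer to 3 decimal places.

p(3.1) = 16.79795, p(1.0) = -2.68172
t₂ = 1.00000 − (-2.68172)·(1.00000 − 3.10000) / (-2.68172 − 16.79795) = 1.00000 − (5.63161)/(-19.47967) = 1.28910
p(1.28910) = -1.77047
t₃ = 1.28910 − (-1.77047)·(1.28910 − 1.00000) / (-1.77047 − (-2.68172)) = 1.28910 − (-0.51185)/(0.91124) = 1.85080

1.851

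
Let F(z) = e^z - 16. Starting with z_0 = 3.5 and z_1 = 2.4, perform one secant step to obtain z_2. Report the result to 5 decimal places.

2.64780

F(3.5) = 17.1154520, F(2.4) = -4.9768236
z_2 = 2.4000000 − (-4.9768236)·(2.4000000 − 3.5000000) / (-4.9768236 − 17.1154520) = 2.4000000 − (5.4745060)/(-22.0922756) = 2.6478018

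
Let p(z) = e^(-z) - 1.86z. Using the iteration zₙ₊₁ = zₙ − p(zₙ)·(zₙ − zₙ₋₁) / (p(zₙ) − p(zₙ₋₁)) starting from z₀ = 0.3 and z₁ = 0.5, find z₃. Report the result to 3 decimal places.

0.371

p(0.3) = 0.18282, p(0.5) = -0.32347
z₂ = 0.50000 − (-0.32347)·(0.50000 − 0.30000) / (-0.32347 − 0.18282) = 0.50000 − (-0.06469)/(-0.50629) = 0.37222
p(0.37222) = -0.00312
z₃ = 0.37222 − (-0.00312)·(0.37222 − 0.50000) / (-0.00312 − (-0.32347)) = 0.37222 − (0.00040)/(0.32034) = 0.37097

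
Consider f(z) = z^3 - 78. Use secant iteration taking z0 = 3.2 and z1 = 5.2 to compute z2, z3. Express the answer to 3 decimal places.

f(3.2) = -45.23200, f(5.2) = 62.60800
z2 = 5.20000 − 62.60800·(5.20000 − 3.20000) / (62.60800 − (-45.23200)) = 5.20000 − (125.21600)/(107.84000) = 4.03887
f(4.03887) = -12.11593
z3 = 4.03887 − (-12.11593)·(4.03887 − 5.20000) / (-12.11593 − 62.60800) = 4.03887 − (14.06814)/(-74.72393) = 4.22714

4.039, 4.227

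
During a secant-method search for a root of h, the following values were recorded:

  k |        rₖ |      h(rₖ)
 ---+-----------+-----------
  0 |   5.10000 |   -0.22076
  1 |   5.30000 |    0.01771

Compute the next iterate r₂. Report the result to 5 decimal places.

5.28515

r₂ = 5.30000 − 0.01771·(5.30000 − 5.10000) / (0.01771 − (-0.22076))
   = 5.30000 − (0.0035420)/(0.2384700) = 5.2851470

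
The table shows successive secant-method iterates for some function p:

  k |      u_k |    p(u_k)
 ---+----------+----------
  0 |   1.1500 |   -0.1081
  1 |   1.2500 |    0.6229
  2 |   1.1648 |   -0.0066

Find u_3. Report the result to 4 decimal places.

u_3 = 1.1648 − (-0.0066)·(1.1648 − 1.2500) / (-0.0066 − 0.6229)
   = 1.1648 − (0.000562)/(-0.629500) = 1.165693

1.1657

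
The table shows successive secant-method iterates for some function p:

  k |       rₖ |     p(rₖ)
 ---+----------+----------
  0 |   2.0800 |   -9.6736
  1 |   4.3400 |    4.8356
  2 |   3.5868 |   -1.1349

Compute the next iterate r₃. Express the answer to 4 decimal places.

3.7300

r₃ = 3.5868 − (-1.1349)·(3.5868 − 4.3400) / (-1.1349 − 4.8356)
   = 3.5868 − (0.854807)/(-5.970500) = 3.729972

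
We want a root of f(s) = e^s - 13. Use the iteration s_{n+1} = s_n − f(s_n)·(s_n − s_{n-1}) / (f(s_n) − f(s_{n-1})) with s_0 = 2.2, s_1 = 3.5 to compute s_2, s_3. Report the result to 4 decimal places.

f(2.2) = -3.974987, f(3.5) = 20.115452
s_2 = 3.500000 − 20.115452·(3.500000 − 2.200000) / (20.115452 − (-3.974987)) = 3.500000 − (26.150088)/(24.090438) = 2.414503
f(2.414503) = -1.815784
s_3 = 2.414503 − (-1.815784)·(2.414503 − 3.500000) / (-1.815784 − 20.115452) = 2.414503 − (1.971028)/(-21.931236) = 2.504377

2.4145, 2.5044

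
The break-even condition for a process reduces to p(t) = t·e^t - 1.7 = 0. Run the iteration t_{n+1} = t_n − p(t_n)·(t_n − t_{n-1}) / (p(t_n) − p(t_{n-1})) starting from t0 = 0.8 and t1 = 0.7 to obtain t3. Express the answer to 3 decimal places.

0.780

p(0.8) = 0.08043, p(0.7) = -0.29037
t2 = 0.70000 − (-0.29037)·(0.70000 − 0.80000) / (-0.29037 − 0.08043) = 0.70000 − (0.02904)/(-0.37081) = 0.77831
p(0.77831) = -0.00501
t3 = 0.77831 − (-0.00501)·(0.77831 − 0.70000) / (-0.00501 − (-0.29037)) = 0.77831 − (-0.00039)/(0.28536) = 0.77968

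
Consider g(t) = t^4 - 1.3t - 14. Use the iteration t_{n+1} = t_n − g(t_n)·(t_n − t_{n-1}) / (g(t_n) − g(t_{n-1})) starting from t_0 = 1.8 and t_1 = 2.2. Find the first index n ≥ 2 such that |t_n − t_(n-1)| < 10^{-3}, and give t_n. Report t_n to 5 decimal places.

g(1.8) = -5.8424000, g(2.2) = 6.5656000
t_2 = 2.2000000 − 6.5656000·(0.4000000)/(12.4080000) = 1.9883430;  |Δ| = 0.2116570
g(1.9883430) = -0.9546212
t_3 = 1.9883430 − (-0.9546212)·(-0.2116570)/(-7.5202212) = 2.0152109;  |Δ| = 0.0268679
g(2.0152109) = -0.1274454
t_4 = 2.0152109 − (-0.1274454)·(0.0268679)/(0.8271758) = 2.0193505;  |Δ| = 0.0041396
g(2.0193505) = 0.0031042
t_5 = 2.0193505 − 0.0031042·(0.0041396)/(0.1305496) = 2.0192520;  |Δ| = 0.0000984
|t_5 − t_4| = 0.0000984 < 10^{-3}

n = 5, t_n = 2.01925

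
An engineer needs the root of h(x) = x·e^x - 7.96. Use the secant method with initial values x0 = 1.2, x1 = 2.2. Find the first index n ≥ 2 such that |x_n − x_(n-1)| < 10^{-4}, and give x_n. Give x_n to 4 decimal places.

h(1.2) = -3.975860, h(2.2) = 11.895030
x2 = 2.200000 − 11.895030·(1.000000)/(15.870889) = 1.450513;  |Δ| = 0.749487
h(1.450513) = -1.773127
x3 = 1.450513 − (-1.773127)·(-0.749487)/(-13.668157) = 1.547741;  |Δ| = 0.097229
h(1.547741) = -0.684315
x4 = 1.547741 − (-0.684315)·(0.097229)/(1.088812) = 1.608849;  |Δ| = 0.061108
h(1.608849) = 0.079512
x5 = 1.608849 − 0.079512·(0.061108)/(0.763826) = 1.602488;  |Δ| = 0.006361
h(1.602488) = -0.003052
x6 = 1.602488 − (-0.003052)·(-0.006361)/(-0.082563) = 1.602723;  |Δ| = 0.000235
h(1.602723) = -0.000013
x7 = 1.602723 − (-0.000013)·(0.000235)/(0.003039) = 1.602724;  |Δ| = 0.000001
|x7 − x6| = 0.000001 < 10^{-4}

n = 7, x_n = 1.6027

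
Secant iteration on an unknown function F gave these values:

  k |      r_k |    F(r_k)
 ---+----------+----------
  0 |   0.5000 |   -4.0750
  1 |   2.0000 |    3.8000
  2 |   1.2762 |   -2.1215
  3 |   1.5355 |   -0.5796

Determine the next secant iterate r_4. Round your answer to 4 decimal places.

1.6330

r_4 = 1.5355 − (-0.5796)·(1.5355 − 1.2762) / (-0.5796 − (-2.1215))
   = 1.5355 − (-0.150290)/(1.541900) = 1.632971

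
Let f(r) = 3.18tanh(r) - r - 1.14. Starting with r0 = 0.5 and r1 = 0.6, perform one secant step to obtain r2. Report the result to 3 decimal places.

0.623

f(0.5) = -0.17047, f(0.6) = -0.03218
r2 = 0.60000 − (-0.03218)·(0.60000 − 0.50000) / (-0.03218 − (-0.17047)) = 0.60000 − (-0.00322)/(0.13829) = 0.62327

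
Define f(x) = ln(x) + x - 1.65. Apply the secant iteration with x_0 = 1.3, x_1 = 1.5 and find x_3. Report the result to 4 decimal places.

f(1.3) = -0.087636, f(1.5) = 0.255465
x_2 = 1.500000 − 0.255465·(1.500000 − 1.300000) / (0.255465 − (-0.087636)) = 1.500000 − (0.051093)/(0.343101) = 1.351085
f(1.351085) = 0.001992
x_3 = 1.351085 − 0.001992·(1.351085 − 1.500000) / (0.001992 − 0.255465) = 1.351085 − (-0.000297)/(-0.253473) = 1.349914

1.3499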